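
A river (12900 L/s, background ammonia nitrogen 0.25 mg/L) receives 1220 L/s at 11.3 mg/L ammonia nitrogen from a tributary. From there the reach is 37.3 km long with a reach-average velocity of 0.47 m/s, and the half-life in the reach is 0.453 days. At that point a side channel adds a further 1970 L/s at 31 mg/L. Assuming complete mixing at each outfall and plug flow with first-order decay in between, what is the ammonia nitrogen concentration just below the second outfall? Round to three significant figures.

Flow-weighted average: C = (12900·0.2500 + 1220·11.30) / 14120 = 17010/14120 = 1.205 mg/L; combined flow 14120 L/s.
Travel time t = 37.3·1000 / 0.47 = 79360 s = 22.04 h.
Half-life 0.453 d → k = ln 2 / 0.453 = 1.530 d⁻¹.
Decay over the reach: 1.205·exp(−kt) = 1.205·0.2452 = 0.2955 mg/L.
At the second outfall, C = (14120·0.2955 + 1970·31.00) / (14120 + 1970) = 4.055 mg/L.

4.05 mg/L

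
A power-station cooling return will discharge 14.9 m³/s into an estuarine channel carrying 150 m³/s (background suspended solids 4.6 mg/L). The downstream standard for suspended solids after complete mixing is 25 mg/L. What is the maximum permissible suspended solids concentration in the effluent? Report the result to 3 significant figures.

230 mg/L

At the limit, (Qr·Cr + Qe·Cₑ)/(Qr + Qe) = 25:
Cₑ = (164.9·25 − 150.0·4.600) / 14.90 = 230.4 mg/L.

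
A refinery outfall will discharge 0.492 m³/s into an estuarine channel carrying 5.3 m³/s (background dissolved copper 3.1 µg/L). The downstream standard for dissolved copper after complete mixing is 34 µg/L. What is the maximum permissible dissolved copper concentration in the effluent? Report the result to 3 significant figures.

At the limit, (Qr·Cr + Qe·Cₑ)/(Qr + Qe) = 34:
Cₑ = (5.792·34 − 5.300·3.100) / 0.4920 = 366.9 µg/L.

367 µg/L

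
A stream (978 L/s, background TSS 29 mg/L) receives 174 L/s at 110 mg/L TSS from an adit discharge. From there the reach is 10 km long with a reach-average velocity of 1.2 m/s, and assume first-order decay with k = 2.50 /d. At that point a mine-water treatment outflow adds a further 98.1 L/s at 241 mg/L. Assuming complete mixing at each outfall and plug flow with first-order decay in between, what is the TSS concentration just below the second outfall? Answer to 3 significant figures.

48.8 mg/L

Mass balance: C = (978.0·29.00 + 174.0·110.0) / 1152 = 47500/1152 = 41.23 mg/L; combined flow 1152 L/s.
Travel time t = 10·1000 / 1.2 = 8333 s = 2.315 h.
Decay over the reach: 41.23·exp(−kt) = 41.23·0.7857 = 32.40 mg/L.
Second outfall: C = (1152·32.40 + 98.10·241.0)/1250 = 48.77 mg/L.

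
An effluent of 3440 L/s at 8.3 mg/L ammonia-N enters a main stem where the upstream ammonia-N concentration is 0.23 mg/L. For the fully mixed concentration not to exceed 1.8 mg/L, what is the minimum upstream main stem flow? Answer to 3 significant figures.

14200 L/s

Set C_mix = 1.8: (Q·0.2300 + 3440·8.300) / (Q + 3440) = 1.8
→ Q = 3440·(8.300 − 1.8)/(1.8 − 0.2300) = 14240 L/s.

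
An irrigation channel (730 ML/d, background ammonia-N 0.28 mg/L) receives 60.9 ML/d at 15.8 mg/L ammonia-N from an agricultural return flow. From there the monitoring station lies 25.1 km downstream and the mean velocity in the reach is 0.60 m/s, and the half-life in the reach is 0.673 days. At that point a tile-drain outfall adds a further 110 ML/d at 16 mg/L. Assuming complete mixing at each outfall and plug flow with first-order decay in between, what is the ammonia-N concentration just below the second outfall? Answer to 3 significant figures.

2.74 mg/L

Mixed concentration C = ΣQC/ΣQ = (730.0·0.2800 + 60.90·15.80) / 790.9 = 1167/790.9 = 1.475 mg/L; combined flow 790.9 ML/d.
Travel time t = 25.1·1000 / 0.60 = 41830 s = 11.62 h.
Half-life 0.673 d → k = ln 2 / 0.673 = 1.030 d⁻¹.
Applying C = C₀e^(−kt): 1.475 × 0.6073 = 0.8958 mg/L.
Second outfall: C = (790.9·0.8958 + 110.0·16.00)/900.9 = 2.740 mg/L.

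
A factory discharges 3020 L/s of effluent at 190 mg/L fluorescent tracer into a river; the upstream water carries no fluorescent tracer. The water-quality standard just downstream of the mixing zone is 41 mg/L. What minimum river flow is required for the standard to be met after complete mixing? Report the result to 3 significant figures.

11000 L/s

Set C_mix = 41: (Q·0 + 3020·190.0) / (Q + 3020) = 41
→ Q = 3020·(190.0 − 41)/(41 − 0) = 10980 L/s.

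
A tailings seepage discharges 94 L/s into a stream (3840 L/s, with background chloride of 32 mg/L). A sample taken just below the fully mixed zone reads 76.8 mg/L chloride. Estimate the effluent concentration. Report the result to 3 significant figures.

Mass balance: 3840·32.00 + 94.00·Cₑ = 3934·76.80
→ Cₑ = (3934·76.80 − 3840·32.00) / 94.00 = 1907 mg/L.

1910 mg/L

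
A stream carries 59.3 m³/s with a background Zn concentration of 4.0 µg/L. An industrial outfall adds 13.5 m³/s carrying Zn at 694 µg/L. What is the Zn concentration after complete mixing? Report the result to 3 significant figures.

Conservation of mass: C = (59.30·4.000 + 13.50·694.0) / 72.80 = 9606/72.80 = 132.0 µg/L.

132 µg/L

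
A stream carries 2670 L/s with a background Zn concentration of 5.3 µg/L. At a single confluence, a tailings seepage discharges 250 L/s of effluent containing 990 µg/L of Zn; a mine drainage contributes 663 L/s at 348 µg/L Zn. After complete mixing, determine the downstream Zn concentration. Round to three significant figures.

After mixing, C = (2670·5.300 + 250.0·990.0 + 663.0·348.0) / 3583 = 492400/3583 = 137.4 µg/L.

137 µg/L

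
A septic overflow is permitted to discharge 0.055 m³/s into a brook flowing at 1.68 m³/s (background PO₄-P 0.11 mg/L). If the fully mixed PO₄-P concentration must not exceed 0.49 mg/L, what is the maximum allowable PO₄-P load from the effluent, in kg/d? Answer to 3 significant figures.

Mass balance at the limit: 1.680·0.1100 + 0.05500·Cₑ = 1.735·0.49 → Cₑ = 12.10 mg/L.
Load = 0.05500 m³/s × 12.10 g/m³ × 86 400 s/d = 57.49 kg/d.

57.5 kg/d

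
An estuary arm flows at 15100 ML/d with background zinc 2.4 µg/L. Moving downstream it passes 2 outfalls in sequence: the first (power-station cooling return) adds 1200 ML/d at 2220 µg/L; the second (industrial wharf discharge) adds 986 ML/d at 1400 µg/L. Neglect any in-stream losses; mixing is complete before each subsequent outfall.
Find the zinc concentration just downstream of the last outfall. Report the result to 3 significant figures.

After outfall 1: Q = 15100 + 1200 = 16300 ML/d; C = (15100·2.400 + 1200·2220)/16300 = 165.7 µg/L.
After outfall 2: Q = 16300 + 986.0 = 17290 ML/d; C = (16300·165.7 + 986.0·1400)/17290 = 236.1 µg/L.

236 µg/L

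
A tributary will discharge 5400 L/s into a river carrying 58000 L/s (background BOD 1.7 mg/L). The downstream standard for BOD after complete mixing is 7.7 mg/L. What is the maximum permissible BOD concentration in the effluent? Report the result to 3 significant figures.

At the limit, (Qr·Cr + Qe·Cₑ)/(Qr + Qe) = 7.7:
Cₑ = (63400·7.7 − 58000·1.700) / 5400 = 72.14 mg/L.

72.1 mg/L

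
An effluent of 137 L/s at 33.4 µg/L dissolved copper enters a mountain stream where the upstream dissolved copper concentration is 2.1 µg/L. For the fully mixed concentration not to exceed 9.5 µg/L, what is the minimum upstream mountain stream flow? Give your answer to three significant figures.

442 L/s

Set C_mix = 9.5: (Q·2.100 + 137.0·33.40) / (Q + 137.0) = 9.5
→ Q = 137.0·(33.40 − 9.5)/(9.5 − 2.100) = 442.5 L/s.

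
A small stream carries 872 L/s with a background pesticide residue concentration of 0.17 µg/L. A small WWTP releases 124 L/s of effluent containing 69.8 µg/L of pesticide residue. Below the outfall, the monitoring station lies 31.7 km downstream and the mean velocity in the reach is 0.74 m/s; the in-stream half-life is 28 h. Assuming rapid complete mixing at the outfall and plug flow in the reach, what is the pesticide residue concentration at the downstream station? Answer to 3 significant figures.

After mixing, C = (872.0·0.1700 + 124.0·69.80) / 996.0 = 8803/996.0 = 8.839 µg/L.
Travel time t = 31.7·1000 / 0.74 = 42840 s = 11.90 h.
Half-life 28 h → k = ln 2 / 28 = 0.02476 h⁻¹ = 0.5941 d⁻¹.
Applying C = C₀e^(−kt): 8.839 × 0.7448 = 6.584 µg/L.

6.58 µg/L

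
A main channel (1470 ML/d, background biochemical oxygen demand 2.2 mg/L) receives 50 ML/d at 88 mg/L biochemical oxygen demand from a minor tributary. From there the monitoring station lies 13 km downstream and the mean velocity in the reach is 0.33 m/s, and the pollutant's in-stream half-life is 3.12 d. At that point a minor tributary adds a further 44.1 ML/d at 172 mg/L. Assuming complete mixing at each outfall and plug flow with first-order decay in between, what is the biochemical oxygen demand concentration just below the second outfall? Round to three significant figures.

9.26 mg/L

Mixed concentration C = ΣQC/ΣQ = (1470·2.200 + 50.00·88.00) / 1520 = 7634/1520 = 5.022 mg/L; combined flow 1520 ML/d.
Travel time t = 13·1000 / 0.33 = 39390 s = 10.94 h.
Half-life 3.12 d → k = ln 2 / 3.12 = 0.2222 d⁻¹.
Applying C = C₀e^(−kt): 5.022 × 0.9037 = 4.539 mg/L.
At the second outfall, C = (1520·4.539 + 44.10·172.0) / (1520 + 44.10) = 9.260 mg/L.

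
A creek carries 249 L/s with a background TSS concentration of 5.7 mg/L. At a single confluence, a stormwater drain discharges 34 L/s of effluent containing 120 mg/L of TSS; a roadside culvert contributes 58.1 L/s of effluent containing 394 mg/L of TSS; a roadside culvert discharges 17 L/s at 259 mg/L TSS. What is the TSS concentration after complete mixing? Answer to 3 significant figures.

Mass balance: C = (249.0·5.700 + 34.00·120.0 + 58.10·394.0 + 17.00·259.0) / 358.1 = 32790/358.1 = 91.58 mg/L.

91.6 mg/L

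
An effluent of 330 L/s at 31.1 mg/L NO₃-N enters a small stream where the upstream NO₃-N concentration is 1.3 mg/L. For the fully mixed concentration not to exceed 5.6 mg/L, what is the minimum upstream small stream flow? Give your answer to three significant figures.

1960 L/s

Set C_mix = 5.6: (Q·1.300 + 330.0·31.10) / (Q + 330.0) = 5.6
→ Q = 330.0·(31.10 − 5.6)/(5.6 − 1.300) = 1957 L/s.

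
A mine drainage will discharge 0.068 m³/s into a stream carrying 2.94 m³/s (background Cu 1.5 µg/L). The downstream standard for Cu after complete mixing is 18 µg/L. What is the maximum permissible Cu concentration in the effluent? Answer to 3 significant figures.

731 µg/L

At the limit, (Qr·Cr + Qe·Cₑ)/(Qr + Qe) = 18:
Cₑ = (3.008·18 − 2.940·1.500) / 0.06800 = 731.4 µg/L.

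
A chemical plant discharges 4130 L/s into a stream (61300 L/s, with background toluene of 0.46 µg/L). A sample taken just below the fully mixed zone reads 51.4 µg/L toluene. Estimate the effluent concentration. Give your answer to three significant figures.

807 µg/L

Mass balance: 61300·0.4600 + 4130·Cₑ = 65430·51.40
→ Cₑ = (65430·51.40 − 61300·0.4600) / 4130 = 807.5 µg/L.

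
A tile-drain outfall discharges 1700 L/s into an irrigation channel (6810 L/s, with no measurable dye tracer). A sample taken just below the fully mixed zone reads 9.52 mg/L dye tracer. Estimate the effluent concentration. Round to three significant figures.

47.7 mg/L

Mass balance: 6810·0 + 1700·Cₑ = 8510·9.520
→ Cₑ = (8510·9.520 − 6810·0) / 1700 = 47.66 mg/L.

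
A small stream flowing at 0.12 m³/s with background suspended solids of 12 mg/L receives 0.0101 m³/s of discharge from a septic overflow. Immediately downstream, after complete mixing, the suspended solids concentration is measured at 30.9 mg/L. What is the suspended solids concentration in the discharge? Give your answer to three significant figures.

Mass balance: 0.1200·12.00 + 0.01010·Cₑ = 0.1301·30.90
→ Cₑ = (0.1301·30.90 − 0.1200·12.00) / 0.01010 = 255.5 mg/L.

255 mg/L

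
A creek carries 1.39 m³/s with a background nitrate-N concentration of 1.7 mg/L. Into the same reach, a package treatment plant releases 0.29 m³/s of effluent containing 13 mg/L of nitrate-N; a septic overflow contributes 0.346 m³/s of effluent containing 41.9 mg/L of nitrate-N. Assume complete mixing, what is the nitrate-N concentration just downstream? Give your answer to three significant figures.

10.2 mg/L

Mixed concentration C = ΣQC/ΣQ = (1.390·1.700 + 0.2900·13.00 + 0.3460·41.90) / 2.026 = 20.63/2.026 = 10.18 mg/L.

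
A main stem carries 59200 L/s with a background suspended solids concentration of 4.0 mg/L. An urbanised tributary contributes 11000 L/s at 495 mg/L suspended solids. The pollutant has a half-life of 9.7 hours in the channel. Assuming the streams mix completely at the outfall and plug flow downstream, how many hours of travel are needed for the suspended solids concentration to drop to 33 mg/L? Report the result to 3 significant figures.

12.6 h

Mass balance: C = (59200·4.000 + 11000·495.0) / 70200 = 5682000/70200 = 80.94 mg/L.
Half-life 9.7 h → k = ln 2 / 9.7 = 0.07146 h⁻¹ = 1.715 d⁻¹.
80.94·exp(−k·t) = 33 → t = ln(80.94/33)/k = 45200 s = 12.56 h.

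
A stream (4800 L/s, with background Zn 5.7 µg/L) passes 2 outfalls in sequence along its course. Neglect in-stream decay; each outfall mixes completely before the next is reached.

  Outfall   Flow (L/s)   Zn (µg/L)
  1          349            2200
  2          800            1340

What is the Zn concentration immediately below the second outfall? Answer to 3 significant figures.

314 µg/L

After outfall 1: Q = 4800 + 349.0 = 5149 L/s; C = (4800·5.700 + 349.0·2200)/5149 = 154.4 µg/L.
After outfall 2: Q = 5149 + 800.0 = 5949 L/s; C = (5149·154.4 + 800.0·1340)/5949 = 313.9 µg/L.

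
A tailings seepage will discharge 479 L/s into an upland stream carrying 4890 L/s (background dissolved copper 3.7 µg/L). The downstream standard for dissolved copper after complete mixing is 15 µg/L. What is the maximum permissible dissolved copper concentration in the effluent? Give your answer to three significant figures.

At the limit, (Qr·Cr + Qe·Cₑ)/(Qr + Qe) = 15:
Cₑ = (5369·15 − 4890·3.700) / 479.0 = 130.4 µg/L.

130 µg/L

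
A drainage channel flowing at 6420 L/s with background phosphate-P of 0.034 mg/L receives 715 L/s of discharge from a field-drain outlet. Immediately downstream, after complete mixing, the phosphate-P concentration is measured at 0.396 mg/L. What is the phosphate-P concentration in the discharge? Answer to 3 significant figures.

3.65 mg/L

Mass balance: 6420·0.03400 + 715.0·Cₑ = 7135·0.3960
→ Cₑ = (7135·0.3960 − 6420·0.03400) / 715.0 = 3.646 mg/L.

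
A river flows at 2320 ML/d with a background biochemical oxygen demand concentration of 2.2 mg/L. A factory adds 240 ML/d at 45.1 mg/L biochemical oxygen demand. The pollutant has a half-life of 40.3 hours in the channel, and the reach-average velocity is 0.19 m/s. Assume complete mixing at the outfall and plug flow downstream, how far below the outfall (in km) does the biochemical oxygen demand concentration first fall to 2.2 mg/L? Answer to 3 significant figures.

Conservation of mass: C = (2320·2.200 + 240.0·45.10) / 2560 = 15930/2560 = 6.222 mg/L.
Half-life 40.3 h → k = ln 2 / 40.3 = 0.01720 h⁻¹ = 0.4128 d⁻¹.
Set 6.222·exp(−k·t) = 2.2 → t = ln(6.222/2.2)/k = 217600 s = 60.44 h.
Distance = v·t = 0.19·217600 = 41340 m = 41.34 km.

41.3 km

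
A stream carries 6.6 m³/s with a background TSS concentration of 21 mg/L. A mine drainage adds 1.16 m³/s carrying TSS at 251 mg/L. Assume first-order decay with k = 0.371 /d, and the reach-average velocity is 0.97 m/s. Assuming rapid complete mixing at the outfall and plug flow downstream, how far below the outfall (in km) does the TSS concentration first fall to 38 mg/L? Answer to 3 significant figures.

85.1 km

After mixing, C = (6.600·21.00 + 1.160·251.0) / 7.760 = 429.8/7.760 = 55.38 mg/L.
Set 55.38·exp(−k·t) = 38 → t = ln(55.38/38)/k = 87720 s = 24.37 h.
Distance = v·t = 0.97·87720 = 85090 m = 85.09 km.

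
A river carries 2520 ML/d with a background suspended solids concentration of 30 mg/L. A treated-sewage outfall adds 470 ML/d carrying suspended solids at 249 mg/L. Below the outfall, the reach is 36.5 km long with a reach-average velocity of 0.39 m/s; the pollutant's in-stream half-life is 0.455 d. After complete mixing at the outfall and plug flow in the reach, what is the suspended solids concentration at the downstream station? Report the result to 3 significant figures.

12.4 mg/L

Mixed concentration C = ΣQC/ΣQ = (2520·30.00 + 470.0·249.0) / 2990 = 192600/2990 = 64.42 mg/L.
Travel time t = 36.5·1000 / 0.39 = 93590 s = 26.00 h.
Half-life 0.455 d → k = ln 2 / 0.455 = 1.523 d⁻¹.
Decay over the reach: 64.42·exp(−kt) = 64.42·0.1920 = 12.37 mg/L.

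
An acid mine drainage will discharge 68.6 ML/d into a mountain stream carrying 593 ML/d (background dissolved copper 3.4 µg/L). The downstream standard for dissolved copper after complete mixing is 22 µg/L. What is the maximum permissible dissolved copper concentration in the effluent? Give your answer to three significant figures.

At the limit, (Qr·Cr + Qe·Cₑ)/(Qr + Qe) = 22:
Cₑ = (661.6·22 − 593.0·3.400) / 68.60 = 182.8 µg/L.

183 µg/L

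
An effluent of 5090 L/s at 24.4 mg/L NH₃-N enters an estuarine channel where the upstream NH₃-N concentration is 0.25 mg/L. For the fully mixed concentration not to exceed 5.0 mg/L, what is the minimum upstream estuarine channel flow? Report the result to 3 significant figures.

20800 L/s

Set C_mix = 5.0: (Q·0.2500 + 5090·24.40) / (Q + 5090) = 5.0
→ Q = 5090·(24.40 − 5.0)/(5.0 − 0.2500) = 20790 L/s.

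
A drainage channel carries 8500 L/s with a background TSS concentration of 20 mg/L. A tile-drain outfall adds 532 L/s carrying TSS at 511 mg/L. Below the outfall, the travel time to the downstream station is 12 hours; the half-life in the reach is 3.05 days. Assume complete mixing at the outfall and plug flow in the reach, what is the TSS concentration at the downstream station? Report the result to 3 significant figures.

43.7 mg/L

Mass balance: C = (8500·20.00 + 532.0·511.0) / 9032 = 441900/9032 = 48.92 mg/L.
Half-life 3.05 d → k = ln 2 / 3.05 = 0.2273 d⁻¹.
After decay, C = 48.92 × e^(−kt) = 48.92 × 0.8926 = 43.67 mg/L.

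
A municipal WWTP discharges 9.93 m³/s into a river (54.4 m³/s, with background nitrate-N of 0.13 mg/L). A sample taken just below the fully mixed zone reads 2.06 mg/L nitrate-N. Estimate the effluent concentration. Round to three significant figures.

Mass balance: 54.40·0.1300 + 9.930·Cₑ = 64.33·2.060
→ Cₑ = (64.33·2.060 − 54.40·0.1300) / 9.930 = 12.63 mg/L.

12.6 mg/L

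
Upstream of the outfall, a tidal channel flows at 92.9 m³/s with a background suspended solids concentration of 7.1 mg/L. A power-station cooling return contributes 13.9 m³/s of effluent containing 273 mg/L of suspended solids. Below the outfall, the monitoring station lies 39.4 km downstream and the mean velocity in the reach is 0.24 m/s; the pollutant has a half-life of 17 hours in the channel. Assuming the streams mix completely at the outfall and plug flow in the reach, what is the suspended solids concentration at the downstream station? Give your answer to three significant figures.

After mixing, C = (92.90·7.100 + 13.90·273.0) / 106.8 = 4454/106.8 = 41.71 mg/L.
Travel time t = 39.4·1000 / 0.24 = 164200 s = 45.60 h.
Half-life 17 h → k = ln 2 / 17 = 0.04077 h⁻¹ = 0.9786 d⁻¹.
Applying C = C₀e^(−kt): 41.71 × 0.1558 = 6.497 mg/L.

6.50 mg/L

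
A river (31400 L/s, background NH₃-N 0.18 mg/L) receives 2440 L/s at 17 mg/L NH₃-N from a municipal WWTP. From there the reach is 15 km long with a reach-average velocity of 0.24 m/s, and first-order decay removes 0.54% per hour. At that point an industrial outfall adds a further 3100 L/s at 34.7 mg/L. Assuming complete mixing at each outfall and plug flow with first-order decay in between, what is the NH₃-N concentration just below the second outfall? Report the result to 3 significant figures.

4.07 mg/L

Conservation of mass: C = (31400·0.1800 + 2440·17.00) / 33840 = 47130/33840 = 1.393 mg/L; combined flow 33840 L/s.
Travel time t = 15·1000 / 0.24 = 62500 s = 17.36 h.
0.54%/h lost → k = −ln(1 − 0.0054) = 0.005415 h⁻¹.
Decay over the reach: 1.393·exp(−kt) = 1.393·0.9103 = 1.268 mg/L.
At the second outfall, C = (33840·1.268 + 3100·34.70) / (33840 + 3100) = 4.073 mg/L.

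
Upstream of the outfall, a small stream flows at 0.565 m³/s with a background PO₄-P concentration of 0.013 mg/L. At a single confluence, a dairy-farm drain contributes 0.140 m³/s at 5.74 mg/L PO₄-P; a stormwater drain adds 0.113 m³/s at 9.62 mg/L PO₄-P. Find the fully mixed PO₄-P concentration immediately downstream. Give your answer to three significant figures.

2.32 mg/L

Conservation of mass: C = (0.5650·0.01300 + 0.1400·5.740 + 0.1130·9.620) / 0.8180 = 1.898/0.8180 = 2.320 mg/L.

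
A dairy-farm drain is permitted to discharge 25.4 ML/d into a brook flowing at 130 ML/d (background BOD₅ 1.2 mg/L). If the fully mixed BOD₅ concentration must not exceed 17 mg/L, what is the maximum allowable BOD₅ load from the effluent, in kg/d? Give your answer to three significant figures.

2490 kg/d

Mass balance at the limit: 130.0·1.200 + 25.40·Cₑ = 155.4·17 → Cₑ = 97.87 mg/L.
25.40 ML/d = 0.2940 m³/s. Load = 0.2940 m³/s × 97.87 g/m³ × 86 400 s/d = 2486 kg/d.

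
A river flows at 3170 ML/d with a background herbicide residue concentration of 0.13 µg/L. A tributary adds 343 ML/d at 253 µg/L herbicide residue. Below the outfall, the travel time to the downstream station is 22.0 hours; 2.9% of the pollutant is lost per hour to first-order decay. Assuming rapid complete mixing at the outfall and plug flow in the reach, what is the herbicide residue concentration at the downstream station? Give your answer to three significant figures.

13.0 µg/L

Flow-weighted average: C = (3170·0.1300 + 343.0·253.0) / 3513 = 87190/3513 = 24.82 µg/L.
2.9%/h lost → k = −ln(1 − 0.029) = 0.02943 h⁻¹.
Decay over the reach: 24.82·exp(−kt) = 24.82·0.5234 = 12.99 µg/L.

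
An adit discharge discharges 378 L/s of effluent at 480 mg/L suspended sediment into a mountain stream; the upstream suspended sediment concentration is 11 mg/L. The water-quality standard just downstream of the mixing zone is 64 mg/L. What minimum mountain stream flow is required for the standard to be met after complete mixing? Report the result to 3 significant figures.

Set C_mix = 64: (Q·11.00 + 378.0·480.0) / (Q + 378.0) = 64
→ Q = 378.0·(480.0 − 64)/(64 − 11.00) = 2967 L/s.

2970 L/s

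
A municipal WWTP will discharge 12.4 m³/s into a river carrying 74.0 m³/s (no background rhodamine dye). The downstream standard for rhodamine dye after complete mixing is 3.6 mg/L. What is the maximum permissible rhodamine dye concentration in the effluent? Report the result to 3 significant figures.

At the limit, (Qr·Cr + Qe·Cₑ)/(Qr + Qe) = 3.6:
Cₑ = (86.40·3.6 − 74.00·0) / 12.40 = 25.08 mg/L.

25.1 mg/L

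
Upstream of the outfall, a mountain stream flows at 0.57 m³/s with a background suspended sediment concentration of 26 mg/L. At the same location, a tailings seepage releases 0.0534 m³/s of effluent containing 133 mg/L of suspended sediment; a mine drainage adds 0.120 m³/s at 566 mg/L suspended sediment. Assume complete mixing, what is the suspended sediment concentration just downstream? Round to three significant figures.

Mixed concentration C = ΣQC/ΣQ = (0.5700·26.00 + 0.05340·133.0 + 0.1200·566.0) / 0.7434 = 89.84/0.7434 = 120.9 mg/L.

121 mg/L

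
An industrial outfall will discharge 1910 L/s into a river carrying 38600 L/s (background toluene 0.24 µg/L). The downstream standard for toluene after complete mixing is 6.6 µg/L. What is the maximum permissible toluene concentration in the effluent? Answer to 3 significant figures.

At the limit, (Qr·Cr + Qe·Cₑ)/(Qr + Qe) = 6.6:
Cₑ = (40510·6.6 − 38600·0.2400) / 1910 = 135.1 µg/L.

135 µg/L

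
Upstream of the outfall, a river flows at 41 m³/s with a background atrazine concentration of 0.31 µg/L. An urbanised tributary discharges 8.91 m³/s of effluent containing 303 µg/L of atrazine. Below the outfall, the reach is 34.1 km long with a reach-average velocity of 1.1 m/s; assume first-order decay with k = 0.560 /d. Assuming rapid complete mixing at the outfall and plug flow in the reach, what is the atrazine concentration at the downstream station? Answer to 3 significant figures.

After mixing, C = (41.00·0.3100 + 8.910·303.0) / 49.91 = 2712/49.91 = 54.35 µg/L.
Travel time t = 34.1·1000 / 1.1 = 31000 s = 8.611 h.
Applying C = C₀e^(−kt): 54.35 × 0.8180 = 44.45 µg/L.

44.5 µg/L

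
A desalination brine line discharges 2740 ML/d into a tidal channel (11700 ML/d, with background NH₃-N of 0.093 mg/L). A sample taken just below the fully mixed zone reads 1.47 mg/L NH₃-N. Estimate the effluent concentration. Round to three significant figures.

Mass balance: 11700·0.09300 + 2740·Cₑ = 14440·1.470
→ Cₑ = (14440·1.470 − 11700·0.09300) / 2740 = 7.350 mg/L.

7.35 mg/L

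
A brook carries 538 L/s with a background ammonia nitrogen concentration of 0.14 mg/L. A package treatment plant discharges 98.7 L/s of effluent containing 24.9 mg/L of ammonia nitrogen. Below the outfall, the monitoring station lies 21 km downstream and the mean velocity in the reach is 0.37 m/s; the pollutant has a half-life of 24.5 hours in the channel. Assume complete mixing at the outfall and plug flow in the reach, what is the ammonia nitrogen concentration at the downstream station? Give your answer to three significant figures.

Flow-weighted average: C = (538.0·0.1400 + 98.70·24.90) / 636.7 = 2533/636.7 = 3.978 mg/L.
Travel time t = 21·1000 / 0.37 = 56760 s = 15.77 h.
Half-life 24.5 h → k = ln 2 / 24.5 = 0.02829 h⁻¹ = 0.6790 d⁻¹.
First-order decay: C = 3.978·exp(−k·t) = 3.978·0.6402 = 2.547 mg/L.

2.55 mg/L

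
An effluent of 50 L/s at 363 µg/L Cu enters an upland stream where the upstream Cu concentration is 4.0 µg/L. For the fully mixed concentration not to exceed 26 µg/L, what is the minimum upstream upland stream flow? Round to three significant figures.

Set C_mix = 26: (Q·4.000 + 50.00·363.0) / (Q + 50.00) = 26
→ Q = 50.00·(363.0 − 26)/(26 − 4.000) = 765.9 L/s.

766 L/s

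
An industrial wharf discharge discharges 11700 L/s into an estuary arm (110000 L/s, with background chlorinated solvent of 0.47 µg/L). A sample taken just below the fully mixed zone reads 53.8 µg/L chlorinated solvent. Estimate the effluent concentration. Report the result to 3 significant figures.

555 µg/L

Mass balance: 110000·0.4700 + 11700·Cₑ = 121700·53.80
→ Cₑ = (121700·53.80 − 110000·0.4700) / 11700 = 555.2 µg/L.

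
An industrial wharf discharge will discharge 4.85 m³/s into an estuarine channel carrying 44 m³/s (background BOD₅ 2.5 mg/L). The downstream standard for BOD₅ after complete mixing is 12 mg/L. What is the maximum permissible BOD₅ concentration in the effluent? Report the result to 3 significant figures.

At the limit, (Qr·Cr + Qe·Cₑ)/(Qr + Qe) = 12:
Cₑ = (48.85·12 − 44.00·2.500) / 4.850 = 98.19 mg/L.

98.2 mg/L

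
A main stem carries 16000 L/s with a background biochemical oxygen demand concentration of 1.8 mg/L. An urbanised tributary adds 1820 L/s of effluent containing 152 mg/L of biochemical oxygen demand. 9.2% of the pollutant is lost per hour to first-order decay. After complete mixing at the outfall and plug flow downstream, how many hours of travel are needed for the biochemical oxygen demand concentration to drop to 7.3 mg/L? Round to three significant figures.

8.84 h

Mass balance: C = (16000·1.800 + 1820·152.0) / 17820 = 305400/17820 = 17.14 mg/L.
9.2%/h lost → k = −ln(1 − 0.092) = 0.09651 h⁻¹.
17.14·exp(−k·t) = 7.3 → t = ln(17.14/7.3)/k = 31840 s = 8.844 h.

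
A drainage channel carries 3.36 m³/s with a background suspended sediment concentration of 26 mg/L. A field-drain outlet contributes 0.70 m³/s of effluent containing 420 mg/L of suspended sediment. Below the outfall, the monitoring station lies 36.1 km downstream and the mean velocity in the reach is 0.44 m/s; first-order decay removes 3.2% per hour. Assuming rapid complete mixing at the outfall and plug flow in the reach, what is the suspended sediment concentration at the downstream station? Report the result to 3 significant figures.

44.8 mg/L

Flow-weighted average: C = (3.360·26.00 + 0.7000·420.0) / 4.060 = 381.4/4.060 = 93.93 mg/L.
Travel time t = 36.1·1000 / 0.44 = 82050 s = 22.79 h.
3.2%/h lost → k = −ln(1 − 0.032) = 0.03252 h⁻¹.
Decay over the reach: 93.93·exp(−kt) = 93.93·0.4765 = 44.76 mg/L.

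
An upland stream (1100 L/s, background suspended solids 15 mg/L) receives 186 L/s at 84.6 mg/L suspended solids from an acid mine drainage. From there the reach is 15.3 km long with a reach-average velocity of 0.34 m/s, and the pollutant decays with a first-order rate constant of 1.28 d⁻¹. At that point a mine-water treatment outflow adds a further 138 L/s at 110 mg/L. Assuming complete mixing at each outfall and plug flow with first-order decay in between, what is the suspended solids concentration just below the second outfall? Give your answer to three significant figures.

22.3 mg/L

Flow-weighted average: C = (1100·15.00 + 186.0·84.60) / 1286 = 32240/1286 = 25.07 mg/L; combined flow 1286 L/s.
Travel time t = 15.3·1000 / 0.34 = 45000 s = 12.50 h.
First-order decay: C = 25.07·exp(−k·t) = 25.07·0.5134 = 12.87 mg/L.
Second outfall: C = (1286·12.87 + 138.0·110.0)/1424 = 22.28 mg/L.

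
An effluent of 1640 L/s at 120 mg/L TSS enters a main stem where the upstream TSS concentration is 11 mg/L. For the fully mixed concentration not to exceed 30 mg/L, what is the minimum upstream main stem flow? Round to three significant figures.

7770 L/s

Set C_mix = 30: (Q·11.00 + 1640·120.0) / (Q + 1640) = 30
→ Q = 1640·(120.0 − 30)/(30 − 11.00) = 7768 L/s.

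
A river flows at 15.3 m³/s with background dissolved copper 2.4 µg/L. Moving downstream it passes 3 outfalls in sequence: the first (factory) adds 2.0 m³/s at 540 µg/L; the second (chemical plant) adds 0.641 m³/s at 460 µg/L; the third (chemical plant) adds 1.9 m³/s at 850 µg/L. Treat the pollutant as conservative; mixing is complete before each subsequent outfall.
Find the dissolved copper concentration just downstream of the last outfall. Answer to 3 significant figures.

Outfall 1: combined Q = 17.30 m³/s; C = (15.30·2.400 + 2.000·540.0)/17.30 = 64.55 µg/L.
Outfall 2: combined Q = 17.94 m³/s; C = (17.30·64.55 + 0.6410·460.0)/17.94 = 78.68 µg/L.
Outfall 3: combined Q = 19.84 m³/s; C = (17.94·78.68 + 1.900·850.0)/19.84 = 152.5 µg/L.

153 µg/L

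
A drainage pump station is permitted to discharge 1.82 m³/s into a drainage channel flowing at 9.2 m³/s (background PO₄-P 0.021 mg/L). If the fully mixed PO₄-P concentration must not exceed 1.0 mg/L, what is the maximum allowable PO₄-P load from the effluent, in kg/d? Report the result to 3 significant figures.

935 kg/d

Mass balance at the limit: 9.200·0.02100 + 1.820·Cₑ = 11.02·1.0 → Cₑ = 5.949 mg/L.
Load = 1.820 m³/s × 5.949 g/m³ × 86 400 s/d = 935.4 kg/d.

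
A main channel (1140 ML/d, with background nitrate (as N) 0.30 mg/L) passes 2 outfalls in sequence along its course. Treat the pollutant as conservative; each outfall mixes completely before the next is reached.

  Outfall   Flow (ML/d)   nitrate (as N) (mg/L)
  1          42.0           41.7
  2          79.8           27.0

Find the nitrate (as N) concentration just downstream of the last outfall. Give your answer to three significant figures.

3.37 mg/L

Below outfall 1: Q → 1182 ML/d, C = (1140·0.3000 + 42.00·41.70)/1182 = 1.771 mg/L.
Below outfall 2: Q → 1262 ML/d, C = (1182·1.771 + 79.80·27.00)/1262 = 3.367 mg/L.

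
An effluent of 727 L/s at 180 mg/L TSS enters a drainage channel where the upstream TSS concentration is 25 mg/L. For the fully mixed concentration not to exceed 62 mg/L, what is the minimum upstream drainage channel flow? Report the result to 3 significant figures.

Set C_mix = 62: (Q·25.00 + 727.0·180.0) / (Q + 727.0) = 62
→ Q = 727.0·(180.0 − 62)/(62 − 25.00) = 2319 L/s.

2320 L/s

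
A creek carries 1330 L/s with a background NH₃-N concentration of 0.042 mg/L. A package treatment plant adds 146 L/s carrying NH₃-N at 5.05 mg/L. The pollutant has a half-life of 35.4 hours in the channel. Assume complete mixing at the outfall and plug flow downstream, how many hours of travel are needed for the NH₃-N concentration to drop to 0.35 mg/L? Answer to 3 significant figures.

21.9 h

Flow-weighted average: C = (1330·0.04200 + 146.0·5.050) / 1476 = 793.2/1476 = 0.5374 mg/L.
Half-life 35.4 h → k = ln 2 / 35.4 = 0.01958 h⁻¹ = 0.4699 d⁻¹.
0.5374·exp(−k·t) = 0.35 → t = ln(0.5374/0.35)/k = 78830 s = 21.90 h.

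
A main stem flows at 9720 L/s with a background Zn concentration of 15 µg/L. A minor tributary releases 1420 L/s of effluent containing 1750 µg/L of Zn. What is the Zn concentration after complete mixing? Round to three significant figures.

236 µg/L

Mass balance: C = (9720·15.00 + 1420·1750) / 11140 = 2631000/11140 = 236.2 µg/L.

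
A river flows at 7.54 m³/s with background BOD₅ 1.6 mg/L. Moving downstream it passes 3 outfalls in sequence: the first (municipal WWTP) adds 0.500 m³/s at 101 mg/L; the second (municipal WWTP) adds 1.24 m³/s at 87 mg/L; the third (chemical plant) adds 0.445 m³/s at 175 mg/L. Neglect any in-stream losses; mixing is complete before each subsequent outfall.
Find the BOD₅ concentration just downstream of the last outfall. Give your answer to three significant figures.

25.5 mg/L

Below outfall 1: Q → 8.040 m³/s, C = (7.540·1.600 + 0.5000·101.0)/8.040 = 7.782 mg/L.
Below outfall 2: Q → 9.280 m³/s, C = (8.040·7.782 + 1.240·87.00)/9.280 = 18.37 mg/L.
Below outfall 3: Q → 9.725 m³/s, C = (9.280·18.37 + 0.4450·175.0)/9.725 = 25.53 mg/L.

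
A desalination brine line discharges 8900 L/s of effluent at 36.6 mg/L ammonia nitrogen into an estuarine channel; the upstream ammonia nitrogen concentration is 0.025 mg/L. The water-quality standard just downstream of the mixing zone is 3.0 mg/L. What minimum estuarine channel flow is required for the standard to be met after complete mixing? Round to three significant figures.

Set C_mix = 3.0: (Q·0.02500 + 8900·36.60) / (Q + 8900) = 3.0
→ Q = 8900·(36.60 − 3.0)/(3.0 − 0.02500) = 100500 L/s.

101000 L/s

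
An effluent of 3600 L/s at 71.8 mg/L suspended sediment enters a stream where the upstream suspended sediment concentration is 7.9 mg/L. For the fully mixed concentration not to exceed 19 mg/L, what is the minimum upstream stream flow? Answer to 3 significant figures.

17100 L/s

Set C_mix = 19: (Q·7.900 + 3600·71.80) / (Q + 3600) = 19
→ Q = 3600·(71.80 − 19)/(19 − 7.900) = 17120 L/s.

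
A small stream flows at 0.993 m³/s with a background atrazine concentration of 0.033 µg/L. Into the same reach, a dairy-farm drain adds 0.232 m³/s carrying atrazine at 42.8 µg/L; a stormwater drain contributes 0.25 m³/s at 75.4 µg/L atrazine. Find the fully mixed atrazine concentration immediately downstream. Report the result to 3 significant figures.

19.5 µg/L

Mixed concentration C = ΣQC/ΣQ = (0.9930·0.03300 + 0.2320·42.80 + 0.2500·75.40) / 1.475 = 28.81/1.475 = 19.53 µg/L.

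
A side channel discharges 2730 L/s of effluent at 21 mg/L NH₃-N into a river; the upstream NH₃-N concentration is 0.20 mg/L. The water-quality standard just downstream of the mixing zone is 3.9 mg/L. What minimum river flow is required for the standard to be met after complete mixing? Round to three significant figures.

Set C_mix = 3.9: (Q·0.2000 + 2730·21.00) / (Q + 2730) = 3.9
→ Q = 2730·(21.00 − 3.9)/(3.9 − 0.2000) = 12620 L/s.

12600 L/s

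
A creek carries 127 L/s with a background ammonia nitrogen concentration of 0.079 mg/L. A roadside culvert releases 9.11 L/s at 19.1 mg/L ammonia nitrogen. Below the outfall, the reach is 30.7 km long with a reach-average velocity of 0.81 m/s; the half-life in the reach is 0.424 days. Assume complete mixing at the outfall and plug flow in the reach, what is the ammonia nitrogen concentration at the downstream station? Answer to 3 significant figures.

Mixed concentration C = ΣQC/ΣQ = (127.0·0.07900 + 9.110·19.10) / 136.1 = 184.0/136.1 = 1.352 mg/L.
Travel time t = 30.7·1000 / 0.81 = 37900 s = 10.53 h.
Half-life 0.424 d → k = ln 2 / 0.424 = 1.635 d⁻¹.
Decay over the reach: 1.352·exp(−kt) = 1.352·0.4882 = 0.6600 mg/L.

0.660 mg/L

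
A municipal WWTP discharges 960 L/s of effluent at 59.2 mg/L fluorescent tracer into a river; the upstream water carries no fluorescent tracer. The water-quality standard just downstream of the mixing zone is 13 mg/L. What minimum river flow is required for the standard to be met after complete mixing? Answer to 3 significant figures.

Set C_mix = 13: (Q·0 + 960.0·59.20) / (Q + 960.0) = 13
→ Q = 960.0·(59.20 − 13)/(13 − 0) = 3412 L/s.

3410 L/s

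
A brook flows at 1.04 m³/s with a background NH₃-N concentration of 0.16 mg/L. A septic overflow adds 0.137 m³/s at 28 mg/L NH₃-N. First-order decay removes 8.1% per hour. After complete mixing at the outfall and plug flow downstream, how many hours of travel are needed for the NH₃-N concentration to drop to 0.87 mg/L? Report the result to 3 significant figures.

16.1 h

After mixing, C = (1.040·0.1600 + 0.1370·28.00) / 1.177 = 4.002/1.177 = 3.401 mg/L.
8.1%/h lost → k = −ln(1 − 0.081) = 0.08447 h⁻¹.
3.401·exp(−k·t) = 0.87 → t = ln(3.401/0.87)/k = 58100 s = 16.14 h.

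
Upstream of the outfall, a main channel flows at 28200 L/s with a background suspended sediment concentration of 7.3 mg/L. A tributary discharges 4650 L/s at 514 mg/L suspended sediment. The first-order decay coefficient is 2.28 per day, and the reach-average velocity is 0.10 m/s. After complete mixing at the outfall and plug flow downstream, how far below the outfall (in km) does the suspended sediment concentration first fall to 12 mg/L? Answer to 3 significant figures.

Mixed concentration C = ΣQC/ΣQ = (28200·7.300 + 4650·514.0) / 32850 = 2596000/32850 = 79.02 mg/L.
Set 79.02·exp(−k·t) = 12 → t = ln(79.02/12)/k = 71430 s = 19.84 h.
Distance = v·t = 0.10·71430 = 7143 m = 7.143 km.

7.14 km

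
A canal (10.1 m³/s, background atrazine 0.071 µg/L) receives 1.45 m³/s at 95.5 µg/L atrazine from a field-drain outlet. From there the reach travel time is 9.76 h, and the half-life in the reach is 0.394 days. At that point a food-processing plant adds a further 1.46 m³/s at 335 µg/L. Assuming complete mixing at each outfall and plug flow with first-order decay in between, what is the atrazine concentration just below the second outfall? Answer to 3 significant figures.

Mass balance: C = (10.10·0.07100 + 1.450·95.50) / 11.55 = 139.2/11.55 = 12.05 µg/L; combined flow 11.55 m³/s.
Half-life 0.394 d → k = ln 2 / 0.394 = 1.759 d⁻¹.
After decay, C = 12.05 × e^(−kt) = 12.05 × 0.4890 = 5.893 µg/L.
At the second outfall, C = (11.55·5.893 + 1.460·335.0) / (11.55 + 1.460) = 42.83 µg/L.

42.8 µg/L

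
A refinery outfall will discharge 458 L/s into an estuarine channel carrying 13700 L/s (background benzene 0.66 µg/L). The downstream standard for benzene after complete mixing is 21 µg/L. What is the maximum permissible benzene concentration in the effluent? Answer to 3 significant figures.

629 µg/L

At the limit, (Qr·Cr + Qe·Cₑ)/(Qr + Qe) = 21:
Cₑ = (14160·21 − 13700·0.6600) / 458.0 = 629.4 µg/L.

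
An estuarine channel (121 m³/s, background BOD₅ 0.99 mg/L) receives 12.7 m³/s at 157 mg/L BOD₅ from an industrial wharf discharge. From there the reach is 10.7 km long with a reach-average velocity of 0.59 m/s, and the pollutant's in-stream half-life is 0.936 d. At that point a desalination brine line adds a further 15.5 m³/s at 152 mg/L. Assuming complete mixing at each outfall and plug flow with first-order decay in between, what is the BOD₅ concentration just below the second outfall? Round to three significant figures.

Flow-weighted average: C = (121.0·0.9900 + 12.70·157.0) / 133.7 = 2114/133.7 = 15.81 mg/L; combined flow 133.7 m³/s.
Travel time t = 10.7·1000 / 0.59 = 18140 s = 5.038 h.
Half-life 0.936 d → k = ln 2 / 0.936 = 0.7405 d⁻¹.
Applying C = C₀e^(−kt): 15.81 × 0.8560 = 13.53 mg/L.
Second outfall: C = (133.7·13.53 + 15.50·152.0)/149.2 = 27.92 mg/L.

27.9 mg/L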